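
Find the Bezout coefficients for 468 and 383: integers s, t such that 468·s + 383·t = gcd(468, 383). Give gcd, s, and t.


Euclidean algorithm on (468, 383) — divide until remainder is 0:
  468 = 1 · 383 + 85
  383 = 4 · 85 + 43
  85 = 1 · 43 + 42
  43 = 1 · 42 + 1
  42 = 42 · 1 + 0
gcd(468, 383) = 1.
Track Bezout coefficients alongside the remainders: start with r₀ = 468 = a·1 + b·0 (s = 1, t = 0) and r₁ = 383 = a·0 + b·1 (s = 0, t = 1); each new remainder r_{k+1} = r_{k-1} − q_k·r_k inherits s_{k+1} = s_{k-1} − q_k·s_k, t_{k+1} = t_{k-1} − q_k·t_k, so r_k = a·s_k + b·t_k at every step:
  q = 1: r = 85, s = 1 − 1·0 = 1, t = 0 − 1·1 = -1  (check: 468·1 + 383·(-1) = 85)
  q = 4: r = 43, s = 0 − 4·1 = -4, t = 1 − 4·(-1) = 5  (check: 468·(-4) + 383·5 = 43)
  q = 1: r = 42, s = 1 − 1·(-4) = 5, t = -1 − 1·5 = -6  (check: 468·5 + 383·(-6) = 42)
  q = 1: r = 1, s = -4 − 1·5 = -9, t = 5 − 1·(-6) = 11  (check: 468·(-9) + 383·11 = 1)
The row with r = 1 (the gcd) gives the Bezout coefficients s = -9, t = 11.
Result: 468 · (-9) + 383 · (11) = 1.

gcd(468, 383) = 1; s = -9, t = 11 (check: 468·(-9) + 383·11 = 1).


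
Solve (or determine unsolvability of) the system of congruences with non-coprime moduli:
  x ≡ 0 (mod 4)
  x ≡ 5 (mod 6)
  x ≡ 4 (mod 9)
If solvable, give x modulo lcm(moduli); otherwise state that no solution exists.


Moduli 4, 6, 9 are not pairwise coprime, so CRT works modulo lcm(m_i) when all pairwise compatibility conditions hold.
Pairwise compatibility: gcd(m_i, m_j) must divide a_i - a_j for every pair.
Merge one congruence at a time:
  Start: x ≡ 0 (mod 4).
  Combine with x ≡ 5 (mod 6): gcd(4, 6) = 2, and 5 - 0 = 5 is NOT divisible by 2.
    ⇒ system is inconsistent (no integer solution).

No solution (the system is inconsistent).


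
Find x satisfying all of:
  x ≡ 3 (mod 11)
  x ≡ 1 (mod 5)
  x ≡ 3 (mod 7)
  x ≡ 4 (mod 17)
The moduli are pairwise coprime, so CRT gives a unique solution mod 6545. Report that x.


Product of moduli M = 11 · 5 · 7 · 17 = 6545.
Merge one congruence at a time:
  Start: x ≡ 3 (mod 11).
  Combine with x ≡ 1 (mod 5); new modulus lcm = 55.
    Write x = 3 + 11·t and substitute into x ≡ 1 (mod 5): 11·t ≡ 1 − 3 = -2 (mod 5).
    Reduce coefficients mod 5: 1·t ≡ 3 (mod 5).
    So t ≡ 3 (mod 5).
    Then x = 3 + 11·3 = 36, valid modulo lcm(11, 5) = 55: x ≡ 36 (mod 55).
  Combine with x ≡ 3 (mod 7); new modulus lcm = 385.
    Write x = 36 + 55·t and substitute into x ≡ 3 (mod 7): 55·t ≡ 3 − 36 = -33 (mod 7).
    Reduce coefficients mod 7: 6·t ≡ 2 (mod 7).
    The inverse of 6 mod 7 is 6 (since 6·6 = 36 = 5·7 + 1), so t ≡ 6·2 = 12 ≡ 5 (mod 7).
    Then x = 36 + 55·5 = 311, valid modulo lcm(55, 7) = 385: x ≡ 311 (mod 385).
  Combine with x ≡ 4 (mod 17); new modulus lcm = 6545.
    Write x = 311 + 385·t and substitute into x ≡ 4 (mod 17): 385·t ≡ 4 − 311 = -307 (mod 17).
    Reduce coefficients mod 17: 11·t ≡ 16 (mod 17).
    The inverse of 11 mod 17 is 14 (since 11·14 = 154 = 9·17 + 1), so t ≡ 14·16 = 224 ≡ 3 (mod 17).
    Then x = 311 + 385·3 = 1466, valid modulo lcm(385, 17) = 6545: x ≡ 1466 (mod 6545).
Verify against each original: 1466 mod 11 = 3, 1466 mod 5 = 1, 1466 mod 7 = 3, 1466 mod 17 = 4.

x ≡ 1466 (mod 6545).


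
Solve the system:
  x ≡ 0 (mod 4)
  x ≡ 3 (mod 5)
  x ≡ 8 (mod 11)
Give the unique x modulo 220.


Moduli 4, 5, 11 are pairwise coprime; by CRT there is a unique solution modulo M = 4 · 5 · 11 = 220.
Solve pairwise, accumulating the modulus:
  Start with x ≡ 0 (mod 4).
  Combine with x ≡ 3 (mod 5): since gcd(4, 5) = 1, we get a unique residue mod 20.
    Write x = 0 + 4·t and substitute into x ≡ 3 (mod 5): 4·t ≡ 3 − 0 = 3 (mod 5).
    The inverse of 4 mod 5 is 4 (since 4·4 = 16 = 3·5 + 1), so t ≡ 4·3 = 12 ≡ 2 (mod 5).
    Then x = 0 + 4·2 = 8, valid modulo lcm(4, 5) = 20: x ≡ 8 (mod 20).
  Combine with x ≡ 8 (mod 11): since gcd(20, 11) = 1, we get a unique residue mod 220.
    Write x = 8 + 20·t and substitute into x ≡ 8 (mod 11): 20·t ≡ 8 − 8 = 0 (mod 11).
    Reduce coefficients mod 11: 9·t ≡ 0 (mod 11).
    The inverse of 9 mod 11 is 5 (since 9·5 = 45 = 4·11 + 1), so t ≡ 5·0 = 0 ≡ 0 (mod 11).
    Then x = 8 + 20·0 = 8, valid modulo lcm(20, 11) = 220: x ≡ 8 (mod 220).
Verify: 8 mod 4 = 0 ✓, 8 mod 5 = 3 ✓, 8 mod 11 = 8 ✓.

x ≡ 8 (mod 220).


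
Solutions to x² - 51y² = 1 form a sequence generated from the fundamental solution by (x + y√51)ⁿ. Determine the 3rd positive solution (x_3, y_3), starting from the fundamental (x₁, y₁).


Step 1: Find the fundamental solution (x₁, y₁) of x² - 51y² = 1.
  Expand √51 as a continued fraction. a₀ = ⌊√51⌋ = 7; iterate m_{k+1} = d_k·a_k − m_k, d_{k+1} = (51 − m_{k+1}²)/d_k, a_{k+1} = ⌊(a₀ + m_{k+1})/d_{k+1}⌋ (starting m₀ = 0, d₀ = 1), with convergents p_k = a_k·p_{k-1} + p_{k-2}, q_k = a_k·q_{k-1} + q_{k-2} (p₋₁ = 1, q₋₁ = 0):
  k = 0: a₀ = 7; p₀/q₀ = 7/1; p₀² − 51·q₀² = 49 − 51 = -2.
  k = 1: m = 7, d = 2, a = ⌊(7 + 7)/2⌋ = 7; p/q = (7·7 + 1)/(7·1 + 0) = 50/7; p² − 51·q² = 2500 − 2499 = 1.
  The first convergent with p² − 51·q² = 1 gives the fundamental solution (x₁, y₁) = (50, 7).
Step 2: Apply the recurrence (x_{n+1}, y_{n+1}) = (x₁x_n + 51y₁y_n, x₁y_n + y₁x_n) repeatedly.
  From (x_1, y_1) = (50, 7): x_2 = 50·50 + 51·7·7 = 4999; y_2 = 50·7 + 7·50 = 700.
  From (x_2, y_2) = (4999, 700): x_3 = 50·4999 + 51·7·700 = 499850; y_3 = 50·700 + 7·4999 = 69993.
Step 3: Verify x_3² - 51·y_3² = 249850022500 - 249850022499 = 1 (should be 1). ✓

(x_1, y_1) = (50, 7); (x_3, y_3) = (499850, 69993).


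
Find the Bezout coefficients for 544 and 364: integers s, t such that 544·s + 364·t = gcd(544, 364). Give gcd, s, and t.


Euclidean algorithm on (544, 364) — divide until remainder is 0:
  544 = 1 · 364 + 180
  364 = 2 · 180 + 4
  180 = 45 · 4 + 0
gcd(544, 364) = 4.
Track Bezout coefficients alongside the remainders: start with r₀ = 544 = a·1 + b·0 (s = 1, t = 0) and r₁ = 364 = a·0 + b·1 (s = 0, t = 1); each new remainder r_{k+1} = r_{k-1} − q_k·r_k inherits s_{k+1} = s_{k-1} − q_k·s_k, t_{k+1} = t_{k-1} − q_k·t_k, so r_k = a·s_k + b·t_k at every step:
  q = 1: r = 180, s = 1 − 1·0 = 1, t = 0 − 1·1 = -1  (check: 544·1 + 364·(-1) = 180)
  q = 2: r = 4, s = 0 − 2·1 = -2, t = 1 − 2·(-1) = 3  (check: 544·(-2) + 364·3 = 4)
The row with r = 4 (the gcd) gives the Bezout coefficients s = -2, t = 3.
Result: 544 · (-2) + 364 · (3) = 4.

gcd(544, 364) = 4; s = -2, t = 3 (check: 544·(-2) + 364·3 = 4).


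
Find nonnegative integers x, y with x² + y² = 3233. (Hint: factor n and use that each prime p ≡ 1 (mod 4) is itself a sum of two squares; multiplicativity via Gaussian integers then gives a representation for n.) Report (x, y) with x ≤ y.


Step 1: Factor n = 3233 = 53 · 61.
Step 2: Check the mod-4 condition on each prime factor: 53 ≡ 1 (mod 4), exponent 1; 61 ≡ 1 (mod 4), exponent 1.
All primes ≡ 3 (mod 4) appear to even exponent (or don't appear), so by the two-squares theorem n IS expressible as a sum of two squares.
Step 3: Build a representation. Here n = 53 · 61 is a product of primes ≡ 1 (mod 4). Each prime p ≡ 1 (mod 4) is itself a sum of two squares; find a² by testing p − a² for a perfect square:
  53: 53 − 1² = 52, 53 − 2² = 49 = 7² ⇒ 53 = 2² + 7².
  61: 61 − 1² = 60, 61 − 2² = 57, 61 − 3² = 52, 61 − 4² = 45, 61 − 5² = 36 = 6² ⇒ 61 = 5² + 6².
  Combine using the Brahmagupta–Fibonacci identity (a² + b²)(c² + d²) = (ac − bd)² + (ad + bc)² = (ac + bd)² + (ad − bc)²:
  53 · 61 = 3233: from (2² + 7²)(5² + 6²), take (2·5 − 7·6, 2·6 + 7·5) = (10 − 42, 12 + 35) = (-32, 47); dropping signs (only squares matter) gives (32, 47); check 32² + 47² = 1024 + 2209 = 3233 ✓.
Step 4: Order so x ≤ y and verify: 32² + 47² = 1024 + 2209 = 3233 = n. ✓

n = 3233 = 32² + 47² (one valid representation with x ≤ y).


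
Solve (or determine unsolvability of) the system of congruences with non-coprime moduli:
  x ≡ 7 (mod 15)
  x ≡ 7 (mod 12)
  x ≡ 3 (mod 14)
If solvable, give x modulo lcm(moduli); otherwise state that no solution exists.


Moduli 15, 12, 14 are not pairwise coprime, so CRT works modulo lcm(m_i) when all pairwise compatibility conditions hold.
Pairwise compatibility: gcd(m_i, m_j) must divide a_i - a_j for every pair.
Merge one congruence at a time:
  Start: x ≡ 7 (mod 15).
  Combine with x ≡ 7 (mod 12): gcd(15, 12) = 3; 7 - 7 = 0, which IS divisible by 3, so compatible.
    Write x = 7 + 15·t and substitute into x ≡ 7 (mod 12): 15·t ≡ 7 − 7 = 0 (mod 12).
    Divide the congruence (and modulus) by g = 3: 5·t ≡ 0 (mod 4).
    Reduce coefficients mod 4: 1·t ≡ 0 (mod 4).
    So t ≡ 0 (mod 4).
    Then x = 7 + 15·0 = 7, valid modulo lcm(15, 12) = 60: x ≡ 7 (mod 60).
  Combine with x ≡ 3 (mod 14): gcd(60, 14) = 2; 3 - 7 = -4, which IS divisible by 2, so compatible.
    Write x = 7 + 60·t and substitute into x ≡ 3 (mod 14): 60·t ≡ 3 − 7 = -4 (mod 14).
    Divide the congruence (and modulus) by g = 2: 30·t ≡ -2 (mod 7).
    Reduce coefficients mod 7: 2·t ≡ 5 (mod 7).
    The inverse of 2 mod 7 is 4 (since 2·4 = 8 = 1·7 + 1), so t ≡ 4·5 = 20 ≡ 6 (mod 7).
    Then x = 7 + 60·6 = 367, valid modulo lcm(60, 14) = 420: x ≡ 367 (mod 420).
Verify: 367 mod 15 = 7, 367 mod 12 = 7, 367 mod 14 = 3.

x ≡ 367 (mod 420).


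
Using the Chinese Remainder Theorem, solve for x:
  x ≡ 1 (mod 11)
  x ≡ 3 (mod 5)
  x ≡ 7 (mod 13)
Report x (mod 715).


Moduli 11, 5, 13 are pairwise coprime; by CRT there is a unique solution modulo M = 11 · 5 · 13 = 715.
Solve pairwise, accumulating the modulus:
  Start with x ≡ 1 (mod 11).
  Combine with x ≡ 3 (mod 5): since gcd(11, 5) = 1, we get a unique residue mod 55.
    Write x = 1 + 11·t and substitute into x ≡ 3 (mod 5): 11·t ≡ 3 − 1 = 2 (mod 5).
    Reduce coefficients mod 5: 1·t ≡ 2 (mod 5).
    So t ≡ 2 (mod 5).
    Then x = 1 + 11·2 = 23, valid modulo lcm(11, 5) = 55: x ≡ 23 (mod 55).
  Combine with x ≡ 7 (mod 13): since gcd(55, 13) = 1, we get a unique residue mod 715.
    Write x = 23 + 55·t and substitute into x ≡ 7 (mod 13): 55·t ≡ 7 − 23 = -16 (mod 13).
    Reduce coefficients mod 13: 3·t ≡ 10 (mod 13).
    The inverse of 3 mod 13 is 9 (since 3·9 = 27 = 2·13 + 1), so t ≡ 9·10 = 90 ≡ 12 (mod 13).
    Then x = 23 + 55·12 = 683, valid modulo lcm(55, 13) = 715: x ≡ 683 (mod 715).
Verify: 683 mod 11 = 1 ✓, 683 mod 5 = 3 ✓, 683 mod 13 = 7 ✓.

x ≡ 683 (mod 715).


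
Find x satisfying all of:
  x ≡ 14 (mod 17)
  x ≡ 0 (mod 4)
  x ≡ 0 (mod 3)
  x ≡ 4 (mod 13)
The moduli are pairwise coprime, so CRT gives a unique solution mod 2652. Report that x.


Product of moduli M = 17 · 4 · 3 · 13 = 2652.
Merge one congruence at a time:
  Start: x ≡ 14 (mod 17).
  Combine with x ≡ 0 (mod 4); new modulus lcm = 68.
    Write x = 14 + 17·t and substitute into x ≡ 0 (mod 4): 17·t ≡ 0 − 14 = -14 (mod 4).
    Reduce coefficients mod 4: 1·t ≡ 2 (mod 4).
    So t ≡ 2 (mod 4).
    Then x = 14 + 17·2 = 48, valid modulo lcm(17, 4) = 68: x ≡ 48 (mod 68).
  Combine with x ≡ 0 (mod 3); new modulus lcm = 204.
    Write x = 48 + 68·t and substitute into x ≡ 0 (mod 3): 68·t ≡ 0 − 48 = -48 (mod 3).
    Reduce coefficients mod 3: 2·t ≡ 0 (mod 3).
    The inverse of 2 mod 3 is 2 (since 2·2 = 4 = 1·3 + 1), so t ≡ 2·0 = 0 ≡ 0 (mod 3).
    Then x = 48 + 68·0 = 48, valid modulo lcm(68, 3) = 204: x ≡ 48 (mod 204).
  Combine with x ≡ 4 (mod 13); new modulus lcm = 2652.
    Write x = 48 + 204·t and substitute into x ≡ 4 (mod 13): 204·t ≡ 4 − 48 = -44 (mod 13).
    Reduce coefficients mod 13: 9·t ≡ 8 (mod 13).
    The inverse of 9 mod 13 is 3 (since 9·3 = 27 = 2·13 + 1), so t ≡ 3·8 = 24 ≡ 11 (mod 13).
    Then x = 48 + 204·11 = 2292, valid modulo lcm(204, 13) = 2652: x ≡ 2292 (mod 2652).
Verify against each original: 2292 mod 17 = 14, 2292 mod 4 = 0, 2292 mod 3 = 0, 2292 mod 13 = 4.

x ≡ 2292 (mod 2652).


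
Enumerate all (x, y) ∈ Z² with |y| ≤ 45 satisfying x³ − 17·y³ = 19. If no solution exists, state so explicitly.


The equation is x³ - 17y³ = 19. For fixed y, x³ = 17·y³ + 19, so a solution requires the RHS to be a perfect cube.
Strategy: iterate y from -45 to 45, compute RHS = 17·y³ + 19, and check whether it is a (positive or negative) perfect cube.
Check small values of y:
  y = 0: RHS = 19 is not a perfect cube.
  y = 1: RHS = 36 is not a perfect cube.
  y = -1: RHS = 2 is not a perfect cube.
  y = 2: RHS = 155 is not a perfect cube.
  y = -2: RHS = -117 is not a perfect cube.
  y = 3: RHS = 478 is not a perfect cube.
  y = -3: RHS = -440 is not a perfect cube.
Continuing the search up to |y| = 45 finds no solutions either.
No (x, y) in the scanned range satisfies the equation.

No integer solutions with |y| ≤ 45.


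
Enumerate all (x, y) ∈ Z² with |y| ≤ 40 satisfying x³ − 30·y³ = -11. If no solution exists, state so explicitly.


The equation is x³ - 30y³ = -11. For fixed y, x³ = 30·y³ − 11, so a solution requires the RHS to be a perfect cube.
Strategy: iterate y from -40 to 40, compute RHS = 30·y³ − 11, and check whether it is a (positive or negative) perfect cube.
Check small values of y:
  y = 0: RHS = -11 is not a perfect cube.
  y = 1: RHS = 19 is not a perfect cube.
  y = -1: RHS = -41 is not a perfect cube.
  y = 2: RHS = 229 is not a perfect cube.
  y = -2: RHS = -251 is not a perfect cube.
  y = 3: RHS = 799 is not a perfect cube.
  y = -3: RHS = -821 is not a perfect cube.
Continuing the search up to |y| = 40 finds no solutions either.
No (x, y) in the scanned range satisfies the equation.

No integer solutions with |y| ≤ 40.


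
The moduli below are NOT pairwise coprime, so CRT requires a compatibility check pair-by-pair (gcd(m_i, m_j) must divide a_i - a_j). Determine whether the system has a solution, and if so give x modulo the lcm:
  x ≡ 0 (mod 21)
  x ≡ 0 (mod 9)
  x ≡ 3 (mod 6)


Moduli 21, 9, 6 are not pairwise coprime, so CRT works modulo lcm(m_i) when all pairwise compatibility conditions hold.
Pairwise compatibility: gcd(m_i, m_j) must divide a_i - a_j for every pair.
Merge one congruence at a time:
  Start: x ≡ 0 (mod 21).
  Combine with x ≡ 0 (mod 9): gcd(21, 9) = 3; 0 - 0 = 0, which IS divisible by 3, so compatible.
    Write x = 0 + 21·t and substitute into x ≡ 0 (mod 9): 21·t ≡ 0 − 0 = 0 (mod 9).
    Divide the congruence (and modulus) by g = 3: 7·t ≡ 0 (mod 3).
    Reduce coefficients mod 3: 1·t ≡ 0 (mod 3).
    So t ≡ 0 (mod 3).
    Then x = 0 + 21·0 = 0, valid modulo lcm(21, 9) = 63: x ≡ 0 (mod 63).
  Combine with x ≡ 3 (mod 6): gcd(63, 6) = 3; 3 - 0 = 3, which IS divisible by 3, so compatible.
    Write x = 0 + 63·t and substitute into x ≡ 3 (mod 6): 63·t ≡ 3 − 0 = 3 (mod 6).
    Divide the congruence (and modulus) by g = 3: 21·t ≡ 1 (mod 2).
    Reduce coefficients mod 2: 1·t ≡ 1 (mod 2).
    So t ≡ 1 (mod 2).
    Then x = 0 + 63·1 = 63, valid modulo lcm(63, 6) = 126: x ≡ 63 (mod 126).
Verify: 63 mod 21 = 0, 63 mod 9 = 0, 63 mod 6 = 3.

x ≡ 63 (mod 126).


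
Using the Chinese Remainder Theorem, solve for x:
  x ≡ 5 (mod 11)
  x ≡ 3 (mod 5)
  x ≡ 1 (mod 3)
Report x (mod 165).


Moduli 11, 5, 3 are pairwise coprime; by CRT there is a unique solution modulo M = 11 · 5 · 3 = 165.
Solve pairwise, accumulating the modulus:
  Start with x ≡ 5 (mod 11).
  Combine with x ≡ 3 (mod 5): since gcd(11, 5) = 1, we get a unique residue mod 55.
    Write x = 5 + 11·t and substitute into x ≡ 3 (mod 5): 11·t ≡ 3 − 5 = -2 (mod 5).
    Reduce coefficients mod 5: 1·t ≡ 3 (mod 5).
    So t ≡ 3 (mod 5).
    Then x = 5 + 11·3 = 38, valid modulo lcm(11, 5) = 55: x ≡ 38 (mod 55).
  Combine with x ≡ 1 (mod 3): since gcd(55, 3) = 1, we get a unique residue mod 165.
    Write x = 38 + 55·t and substitute into x ≡ 1 (mod 3): 55·t ≡ 1 − 38 = -37 (mod 3).
    Reduce coefficients mod 3: 1·t ≡ 2 (mod 3).
    So t ≡ 2 (mod 3).
    Then x = 38 + 55·2 = 148, valid modulo lcm(55, 3) = 165: x ≡ 148 (mod 165).
Verify: 148 mod 11 = 5 ✓, 148 mod 5 = 3 ✓, 148 mod 3 = 1 ✓.

x ≡ 148 (mod 165).


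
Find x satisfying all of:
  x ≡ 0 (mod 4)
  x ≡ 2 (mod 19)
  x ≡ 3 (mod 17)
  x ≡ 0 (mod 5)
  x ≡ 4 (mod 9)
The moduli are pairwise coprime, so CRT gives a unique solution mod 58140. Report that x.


Product of moduli M = 4 · 19 · 17 · 5 · 9 = 58140.
Merge one congruence at a time:
  Start: x ≡ 0 (mod 4).
  Combine with x ≡ 2 (mod 19); new modulus lcm = 76.
    Write x = 0 + 4·t and substitute into x ≡ 2 (mod 19): 4·t ≡ 2 − 0 = 2 (mod 19).
    The inverse of 4 mod 19 is 5 (since 4·5 = 20 = 1·19 + 1), so t ≡ 5·2 = 10 ≡ 10 (mod 19).
    Then x = 0 + 4·10 = 40, valid modulo lcm(4, 19) = 76: x ≡ 40 (mod 76).
  Combine with x ≡ 3 (mod 17); new modulus lcm = 1292.
    Write x = 40 + 76·t and substitute into x ≡ 3 (mod 17): 76·t ≡ 3 − 40 = -37 (mod 17).
    Reduce coefficients mod 17: 8·t ≡ 14 (mod 17).
    The inverse of 8 mod 17 is 15 (since 8·15 = 120 = 7·17 + 1), so t ≡ 15·14 = 210 ≡ 6 (mod 17).
    Then x = 40 + 76·6 = 496, valid modulo lcm(76, 17) = 1292: x ≡ 496 (mod 1292).
  Combine with x ≡ 0 (mod 5); new modulus lcm = 6460.
    Write x = 496 + 1292·t and substitute into x ≡ 0 (mod 5): 1292·t ≡ 0 − 496 = -496 (mod 5).
    Reduce coefficients mod 5: 2·t ≡ 4 (mod 5).
    The inverse of 2 mod 5 is 3 (since 2·3 = 6 = 1·5 + 1), so t ≡ 3·4 = 12 ≡ 2 (mod 5).
    Then x = 496 + 1292·2 = 3080, valid modulo lcm(1292, 5) = 6460: x ≡ 3080 (mod 6460).
  Combine with x ≡ 4 (mod 9); new modulus lcm = 58140.
    Write x = 3080 + 6460·t and substitute into x ≡ 4 (mod 9): 6460·t ≡ 4 − 3080 = -3076 (mod 9).
    Reduce coefficients mod 9: 7·t ≡ 2 (mod 9).
    The inverse of 7 mod 9 is 4 (since 7·4 = 28 = 3·9 + 1), so t ≡ 4·2 = 8 ≡ 8 (mod 9).
    Then x = 3080 + 6460·8 = 54760, valid modulo lcm(6460, 9) = 58140: x ≡ 54760 (mod 58140).
Verify against each original: 54760 mod 4 = 0, 54760 mod 19 = 2, 54760 mod 17 = 3, 54760 mod 5 = 0, 54760 mod 9 = 4.

x ≡ 54760 (mod 58140).


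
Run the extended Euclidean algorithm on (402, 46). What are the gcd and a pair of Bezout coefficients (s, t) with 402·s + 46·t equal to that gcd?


Euclidean algorithm on (402, 46) — divide until remainder is 0:
  402 = 8 · 46 + 34
  46 = 1 · 34 + 12
  34 = 2 · 12 + 10
  12 = 1 · 10 + 2
  10 = 5 · 2 + 0
gcd(402, 46) = 2.
Track Bezout coefficients alongside the remainders: start with r₀ = 402 = a·1 + b·0 (s = 1, t = 0) and r₁ = 46 = a·0 + b·1 (s = 0, t = 1); each new remainder r_{k+1} = r_{k-1} − q_k·r_k inherits s_{k+1} = s_{k-1} − q_k·s_k, t_{k+1} = t_{k-1} − q_k·t_k, so r_k = a·s_k + b·t_k at every step:
  q = 8: r = 34, s = 1 − 8·0 = 1, t = 0 − 8·1 = -8  (check: 402·1 + 46·(-8) = 34)
  q = 1: r = 12, s = 0 − 1·1 = -1, t = 1 − 1·(-8) = 9  (check: 402·(-1) + 46·9 = 12)
  q = 2: r = 10, s = 1 − 2·(-1) = 3, t = -8 − 2·9 = -26  (check: 402·3 + 46·(-26) = 10)
  q = 1: r = 2, s = -1 − 1·3 = -4, t = 9 − 1·(-26) = 35  (check: 402·(-4) + 46·35 = 2)
The row with r = 2 (the gcd) gives the Bezout coefficients s = -4, t = 35.
Result: 402 · (-4) + 46 · (35) = 2.

gcd(402, 46) = 2; s = -4, t = 35 (check: 402·(-4) + 46·35 = 2).


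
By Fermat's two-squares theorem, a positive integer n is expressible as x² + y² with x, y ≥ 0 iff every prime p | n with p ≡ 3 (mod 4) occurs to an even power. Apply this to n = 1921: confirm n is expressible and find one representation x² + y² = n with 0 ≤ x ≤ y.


Step 1: Factor n = 1921 = 17 · 113.
Step 2: Check the mod-4 condition on each prime factor: 17 ≡ 1 (mod 4), exponent 1; 113 ≡ 1 (mod 4), exponent 1.
All primes ≡ 3 (mod 4) appear to even exponent (or don't appear), so by the two-squares theorem n IS expressible as a sum of two squares.
Step 3: Build a representation. Here n = 17 · 113 is a product of primes ≡ 1 (mod 4). Each prime p ≡ 1 (mod 4) is itself a sum of two squares; find a² by testing p − a² for a perfect square:
  17: 17 − 1² = 16 = 4² ⇒ 17 = 1² + 4².
  113: 113 − 1² = 112, 113 − 2² = 109, 113 − 3² = 104, 113 − 4² = 97, 113 − 5² = 88, 113 − 6² = 77, 113 − 7² = 64 = 8² ⇒ 113 = 7² + 8².
  Combine using the Brahmagupta–Fibonacci identity (a² + b²)(c² + d²) = (ac − bd)² + (ad + bc)² = (ac + bd)² + (ad − bc)²:
  17 · 113 = 1921: from (1² + 4²)(7² + 8²), take (1·7 − 4·8, 1·8 + 4·7) = (7 − 32, 8 + 28) = (-25, 36); dropping signs (only squares matter) gives (25, 36); check 25² + 36² = 625 + 1296 = 1921 ✓.
Step 4: Order so x ≤ y and verify: 25² + 36² = 625 + 1296 = 1921 = n. ✓

n = 1921 = 25² + 36² (one valid representation with x ≤ y).


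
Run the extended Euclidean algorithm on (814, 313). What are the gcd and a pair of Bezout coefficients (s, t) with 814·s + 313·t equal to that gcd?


Euclidean algorithm on (814, 313) — divide until remainder is 0:
  814 = 2 · 313 + 188
  313 = 1 · 188 + 125
  188 = 1 · 125 + 63
  125 = 1 · 63 + 62
  63 = 1 · 62 + 1
  62 = 62 · 1 + 0
gcd(814, 313) = 1.
Track Bezout coefficients alongside the remainders: start with r₀ = 814 = a·1 + b·0 (s = 1, t = 0) and r₁ = 313 = a·0 + b·1 (s = 0, t = 1); each new remainder r_{k+1} = r_{k-1} − q_k·r_k inherits s_{k+1} = s_{k-1} − q_k·s_k, t_{k+1} = t_{k-1} − q_k·t_k, so r_k = a·s_k + b·t_k at every step:
  q = 2: r = 188, s = 1 − 2·0 = 1, t = 0 − 2·1 = -2  (check: 814·1 + 313·(-2) = 188)
  q = 1: r = 125, s = 0 − 1·1 = -1, t = 1 − 1·(-2) = 3  (check: 814·(-1) + 313·3 = 125)
  q = 1: r = 63, s = 1 − 1·(-1) = 2, t = -2 − 1·3 = -5  (check: 814·2 + 313·(-5) = 63)
  q = 1: r = 62, s = -1 − 1·2 = -3, t = 3 − 1·(-5) = 8  (check: 814·(-3) + 313·8 = 62)
  q = 1: r = 1, s = 2 − 1·(-3) = 5, t = -5 − 1·8 = -13  (check: 814·5 + 313·(-13) = 1)
The row with r = 1 (the gcd) gives the Bezout coefficients s = 5, t = -13.
Result: 814 · (5) + 313 · (-13) = 1.

gcd(814, 313) = 1; s = 5, t = -13 (check: 814·5 + 313·(-13) = 1).


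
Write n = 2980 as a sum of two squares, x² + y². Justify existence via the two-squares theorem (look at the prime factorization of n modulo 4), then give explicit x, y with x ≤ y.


Step 1: Factor n = 2980 = 2^2 · 5 · 149.
Step 2: Check the mod-4 condition on each prime factor: 2 = 2 (special); 5 ≡ 1 (mod 4), exponent 1; 149 ≡ 1 (mod 4), exponent 1.
All primes ≡ 3 (mod 4) appear to even exponent (or don't appear), so by the two-squares theorem n IS expressible as a sum of two squares.
Step 3: Build a representation. Group n = k² · m with k = 2 and m = 5 · 149 = 745 (a product of primes ≡ 1 (mod 4)); a representation of m scales to one of n via (k·x)² + (k·y)² = k²(x² + y²). Each prime p ≡ 1 (mod 4) is itself a sum of two squares; find a² by testing p − a² for a perfect square:
  5: 5 − 1² = 4 = 2² ⇒ 5 = 1² + 2².
  149: 149 − 1² = 148, 149 − 2² = 145, 149 − 3² = 140, 149 − 4² = 133, 149 − 5² = 124, 149 − 6² = 113, 149 − 7² = 100 = 10² ⇒ 149 = 7² + 10².
  Combine using the Brahmagupta–Fibonacci identity (a² + b²)(c² + d²) = (ac − bd)² + (ad + bc)² = (ac + bd)² + (ad − bc)²:
  5 · 149 = 745: from (1² + 2²)(7² + 10²), take (1·7 − 2·10, 1·10 + 2·7) = (7 − 20, 10 + 14) = (-13, 24); dropping signs (only squares matter) gives (13, 24); check 13² + 24² = 169 + 576 = 745 ✓.
  Scale by k = 2: (2·13, 2·24) = (26, 48).
Step 4: Order so x ≤ y and verify: 26² + 48² = 676 + 2304 = 2980 = n. ✓

n = 2980 = 26² + 48² (one valid representation with x ≤ y).


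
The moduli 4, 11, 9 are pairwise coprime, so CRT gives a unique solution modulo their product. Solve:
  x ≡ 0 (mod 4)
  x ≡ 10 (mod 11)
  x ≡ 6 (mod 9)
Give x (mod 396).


Moduli 4, 11, 9 are pairwise coprime; by CRT there is a unique solution modulo M = 4 · 11 · 9 = 396.
Solve pairwise, accumulating the modulus:
  Start with x ≡ 0 (mod 4).
  Combine with x ≡ 10 (mod 11): since gcd(4, 11) = 1, we get a unique residue mod 44.
    Write x = 0 + 4·t and substitute into x ≡ 10 (mod 11): 4·t ≡ 10 − 0 = 10 (mod 11).
    The inverse of 4 mod 11 is 3 (since 4·3 = 12 = 1·11 + 1), so t ≡ 3·10 = 30 ≡ 8 (mod 11).
    Then x = 0 + 4·8 = 32, valid modulo lcm(4, 11) = 44: x ≡ 32 (mod 44).
  Combine with x ≡ 6 (mod 9): since gcd(44, 9) = 1, we get a unique residue mod 396.
    Write x = 32 + 44·t and substitute into x ≡ 6 (mod 9): 44·t ≡ 6 − 32 = -26 (mod 9).
    Reduce coefficients mod 9: 8·t ≡ 1 (mod 9).
    The inverse of 8 mod 9 is 8 (since 8·8 = 64 = 7·9 + 1), so t ≡ 8·1 = 8 ≡ 8 (mod 9).
    Then x = 32 + 44·8 = 384, valid modulo lcm(44, 9) = 396: x ≡ 384 (mod 396).
Verify: 384 mod 4 = 0 ✓, 384 mod 11 = 10 ✓, 384 mod 9 = 6 ✓.

x ≡ 384 (mod 396).


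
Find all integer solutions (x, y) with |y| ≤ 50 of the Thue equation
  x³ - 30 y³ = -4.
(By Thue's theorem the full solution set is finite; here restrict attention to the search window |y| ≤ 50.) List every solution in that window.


The equation is x³ - 30y³ = -4. For fixed y, x³ = 30·y³ − 4, so a solution requires the RHS to be a perfect cube.
Strategy: iterate y from -50 to 50, compute RHS = 30·y³ − 4, and check whether it is a (positive or negative) perfect cube.
Check small values of y:
  y = 0: RHS = -4 is not a perfect cube.
  y = 1: RHS = 26 is not a perfect cube.
  y = -1: RHS = -34 is not a perfect cube.
  y = 2: RHS = 236 is not a perfect cube.
  y = -2: RHS = -244 is not a perfect cube.
  y = 3: RHS = 806 is not a perfect cube.
  y = -3: RHS = -814 is not a perfect cube.
Continuing the search up to |y| = 50 finds no solutions either.
No (x, y) in the scanned range satisfies the equation.

No integer solutions with |y| ≤ 50.


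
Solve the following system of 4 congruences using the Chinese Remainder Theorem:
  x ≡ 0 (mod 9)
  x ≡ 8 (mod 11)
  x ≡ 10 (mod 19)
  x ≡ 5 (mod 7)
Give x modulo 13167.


Product of moduli M = 9 · 11 · 19 · 7 = 13167.
Merge one congruence at a time:
  Start: x ≡ 0 (mod 9).
  Combine with x ≡ 8 (mod 11); new modulus lcm = 99.
    Write x = 0 + 9·t and substitute into x ≡ 8 (mod 11): 9·t ≡ 8 − 0 = 8 (mod 11).
    The inverse of 9 mod 11 is 5 (since 9·5 = 45 = 4·11 + 1), so t ≡ 5·8 = 40 ≡ 7 (mod 11).
    Then x = 0 + 9·7 = 63, valid modulo lcm(9, 11) = 99: x ≡ 63 (mod 99).
  Combine with x ≡ 10 (mod 19); new modulus lcm = 1881.
    Write x = 63 + 99·t and substitute into x ≡ 10 (mod 19): 99·t ≡ 10 − 63 = -53 (mod 19).
    Reduce coefficients mod 19: 4·t ≡ 4 (mod 19).
    The inverse of 4 mod 19 is 5 (since 4·5 = 20 = 1·19 + 1), so t ≡ 5·4 = 20 ≡ 1 (mod 19).
    Then x = 63 + 99·1 = 162, valid modulo lcm(99, 19) = 1881: x ≡ 162 (mod 1881).
  Combine with x ≡ 5 (mod 7); new modulus lcm = 13167.
    Write x = 162 + 1881·t and substitute into x ≡ 5 (mod 7): 1881·t ≡ 5 − 162 = -157 (mod 7).
    Reduce coefficients mod 7: 5·t ≡ 4 (mod 7).
    The inverse of 5 mod 7 is 3 (since 5·3 = 15 = 2·7 + 1), so t ≡ 3·4 = 12 ≡ 5 (mod 7).
    Then x = 162 + 1881·5 = 9567, valid modulo lcm(1881, 7) = 13167: x ≡ 9567 (mod 13167).
Verify against each original: 9567 mod 9 = 0, 9567 mod 11 = 8, 9567 mod 19 = 10, 9567 mod 7 = 5.

x ≡ 9567 (mod 13167).


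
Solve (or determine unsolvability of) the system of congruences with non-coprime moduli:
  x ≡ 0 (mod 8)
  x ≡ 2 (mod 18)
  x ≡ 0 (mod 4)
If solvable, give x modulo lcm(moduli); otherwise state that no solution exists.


Moduli 8, 18, 4 are not pairwise coprime, so CRT works modulo lcm(m_i) when all pairwise compatibility conditions hold.
Pairwise compatibility: gcd(m_i, m_j) must divide a_i - a_j for every pair.
Merge one congruence at a time:
  Start: x ≡ 0 (mod 8).
  Combine with x ≡ 2 (mod 18): gcd(8, 18) = 2; 2 - 0 = 2, which IS divisible by 2, so compatible.
    Write x = 0 + 8·t and substitute into x ≡ 2 (mod 18): 8·t ≡ 2 − 0 = 2 (mod 18).
    Divide the congruence (and modulus) by g = 2: 4·t ≡ 1 (mod 9).
    The inverse of 4 mod 9 is 7 (since 4·7 = 28 = 3·9 + 1), so t ≡ 7·1 = 7 ≡ 7 (mod 9).
    Then x = 0 + 8·7 = 56, valid modulo lcm(8, 18) = 72: x ≡ 56 (mod 72).
  Combine with x ≡ 0 (mod 4): gcd(72, 4) = 4; 0 - 56 = -56, which IS divisible by 4, so compatible.
    Write x = 56 + 72·t and substitute into x ≡ 0 (mod 4): 72·t ≡ 0 − 56 = -56 (mod 4).
    Divide the congruence (and modulus) by g = 4: 18·t ≡ -14 (mod 1).
    Modulo 1 every t works; take t = 0.
    Then x = 56 + 72·0 = 56, valid modulo lcm(72, 4) = 72: x ≡ 56 (mod 72).
Verify: 56 mod 8 = 0, 56 mod 18 = 2, 56 mod 4 = 0.

x ≡ 56 (mod 72).


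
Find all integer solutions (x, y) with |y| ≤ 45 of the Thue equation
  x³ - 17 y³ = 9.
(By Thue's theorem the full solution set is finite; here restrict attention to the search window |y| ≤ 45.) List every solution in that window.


The equation is x³ - 17y³ = 9. For fixed y, x³ = 17·y³ + 9, so a solution requires the RHS to be a perfect cube.
Strategy: iterate y from -45 to 45, compute RHS = 17·y³ + 9, and check whether it is a (positive or negative) perfect cube.
Check small values of y:
  y = 0: RHS = 9 is not a perfect cube.
  y = 1: RHS = 26 is not a perfect cube.
  y = -1: RHS = -8 = (-2)³ ⇒ x = -2 works.
  y = 2: RHS = 145 is not a perfect cube.
  y = -2: RHS = -127 is not a perfect cube.
  y = 3: RHS = 468 is not a perfect cube.
  y = -3: RHS = -450 is not a perfect cube.
Continuing the search up to |y| = 45 finds no further solutions beyond those listed.
Collected solutions: (-2, -1).

Solutions (with |y| ≤ 45): (-2, -1).


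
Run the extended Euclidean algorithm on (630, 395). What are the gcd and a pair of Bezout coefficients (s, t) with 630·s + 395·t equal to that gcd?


Euclidean algorithm on (630, 395) — divide until remainder is 0:
  630 = 1 · 395 + 235
  395 = 1 · 235 + 160
  235 = 1 · 160 + 75
  160 = 2 · 75 + 10
  75 = 7 · 10 + 5
  10 = 2 · 5 + 0
gcd(630, 395) = 5.
Track Bezout coefficients alongside the remainders: start with r₀ = 630 = a·1 + b·0 (s = 1, t = 0) and r₁ = 395 = a·0 + b·1 (s = 0, t = 1); each new remainder r_{k+1} = r_{k-1} − q_k·r_k inherits s_{k+1} = s_{k-1} − q_k·s_k, t_{k+1} = t_{k-1} − q_k·t_k, so r_k = a·s_k + b·t_k at every step:
  q = 1: r = 235, s = 1 − 1·0 = 1, t = 0 − 1·1 = -1  (check: 630·1 + 395·(-1) = 235)
  q = 1: r = 160, s = 0 − 1·1 = -1, t = 1 − 1·(-1) = 2  (check: 630·(-1) + 395·2 = 160)
  q = 1: r = 75, s = 1 − 1·(-1) = 2, t = -1 − 1·2 = -3  (check: 630·2 + 395·(-3) = 75)
  q = 2: r = 10, s = -1 − 2·2 = -5, t = 2 − 2·(-3) = 8  (check: 630·(-5) + 395·8 = 10)
  q = 7: r = 5, s = 2 − 7·(-5) = 37, t = -3 − 7·8 = -59  (check: 630·37 + 395·(-59) = 5)
The row with r = 5 (the gcd) gives the Bezout coefficients s = 37, t = -59.
Result: 630 · (37) + 395 · (-59) = 5.

gcd(630, 395) = 5; s = 37, t = -59 (check: 630·37 + 395·(-59) = 5).


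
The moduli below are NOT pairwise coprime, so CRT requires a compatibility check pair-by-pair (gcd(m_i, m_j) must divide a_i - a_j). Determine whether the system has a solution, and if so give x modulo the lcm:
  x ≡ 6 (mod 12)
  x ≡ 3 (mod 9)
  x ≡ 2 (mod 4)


Moduli 12, 9, 4 are not pairwise coprime, so CRT works modulo lcm(m_i) when all pairwise compatibility conditions hold.
Pairwise compatibility: gcd(m_i, m_j) must divide a_i - a_j for every pair.
Merge one congruence at a time:
  Start: x ≡ 6 (mod 12).
  Combine with x ≡ 3 (mod 9): gcd(12, 9) = 3; 3 - 6 = -3, which IS divisible by 3, so compatible.
    Write x = 6 + 12·t and substitute into x ≡ 3 (mod 9): 12·t ≡ 3 − 6 = -3 (mod 9).
    Divide the congruence (and modulus) by g = 3: 4·t ≡ -1 (mod 3).
    Reduce coefficients mod 3: 1·t ≡ 2 (mod 3).
    So t ≡ 2 (mod 3).
    Then x = 6 + 12·2 = 30, valid modulo lcm(12, 9) = 36: x ≡ 30 (mod 36).
  Combine with x ≡ 2 (mod 4): gcd(36, 4) = 4; 2 - 30 = -28, which IS divisible by 4, so compatible.
    Write x = 30 + 36·t and substitute into x ≡ 2 (mod 4): 36·t ≡ 2 − 30 = -28 (mod 4).
    Divide the congruence (and modulus) by g = 4: 9·t ≡ -7 (mod 1).
    Modulo 1 every t works; take t = 0.
    Then x = 30 + 36·0 = 30, valid modulo lcm(36, 4) = 36: x ≡ 30 (mod 36).
Verify: 30 mod 12 = 6, 30 mod 9 = 3, 30 mod 4 = 2.

x ≡ 30 (mod 36).


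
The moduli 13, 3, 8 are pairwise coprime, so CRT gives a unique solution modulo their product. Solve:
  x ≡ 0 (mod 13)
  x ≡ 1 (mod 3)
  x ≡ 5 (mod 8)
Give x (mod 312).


Moduli 13, 3, 8 are pairwise coprime; by CRT there is a unique solution modulo M = 13 · 3 · 8 = 312.
Solve pairwise, accumulating the modulus:
  Start with x ≡ 0 (mod 13).
  Combine with x ≡ 1 (mod 3): since gcd(13, 3) = 1, we get a unique residue mod 39.
    Write x = 0 + 13·t and substitute into x ≡ 1 (mod 3): 13·t ≡ 1 − 0 = 1 (mod 3).
    Reduce coefficients mod 3: 1·t ≡ 1 (mod 3).
    So t ≡ 1 (mod 3).
    Then x = 0 + 13·1 = 13, valid modulo lcm(13, 3) = 39: x ≡ 13 (mod 39).
  Combine with x ≡ 5 (mod 8): since gcd(39, 8) = 1, we get a unique residue mod 312.
    Write x = 13 + 39·t and substitute into x ≡ 5 (mod 8): 39·t ≡ 5 − 13 = -8 (mod 8).
    Reduce coefficients mod 8: 7·t ≡ 0 (mod 8).
    The inverse of 7 mod 8 is 7 (since 7·7 = 49 = 6·8 + 1), so t ≡ 7·0 = 0 ≡ 0 (mod 8).
    Then x = 13 + 39·0 = 13, valid modulo lcm(39, 8) = 312: x ≡ 13 (mod 312).
Verify: 13 mod 13 = 0 ✓, 13 mod 3 = 1 ✓, 13 mod 8 = 5 ✓.

x ≡ 13 (mod 312).


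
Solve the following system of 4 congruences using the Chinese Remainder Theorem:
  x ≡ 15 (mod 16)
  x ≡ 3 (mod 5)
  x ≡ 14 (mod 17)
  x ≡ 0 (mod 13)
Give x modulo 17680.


Product of moduli M = 16 · 5 · 17 · 13 = 17680.
Merge one congruence at a time:
  Start: x ≡ 15 (mod 16).
  Combine with x ≡ 3 (mod 5); new modulus lcm = 80.
    Write x = 15 + 16·t and substitute into x ≡ 3 (mod 5): 16·t ≡ 3 − 15 = -12 (mod 5).
    Reduce coefficients mod 5: 1·t ≡ 3 (mod 5).
    So t ≡ 3 (mod 5).
    Then x = 15 + 16·3 = 63, valid modulo lcm(16, 5) = 80: x ≡ 63 (mod 80).
  Combine with x ≡ 14 (mod 17); new modulus lcm = 1360.
    Write x = 63 + 80·t and substitute into x ≡ 14 (mod 17): 80·t ≡ 14 − 63 = -49 (mod 17).
    Reduce coefficients mod 17: 12·t ≡ 2 (mod 17).
    The inverse of 12 mod 17 is 10 (since 12·10 = 120 = 7·17 + 1), so t ≡ 10·2 = 20 ≡ 3 (mod 17).
    Then x = 63 + 80·3 = 303, valid modulo lcm(80, 17) = 1360: x ≡ 303 (mod 1360).
  Combine with x ≡ 0 (mod 13); new modulus lcm = 17680.
    Write x = 303 + 1360·t and substitute into x ≡ 0 (mod 13): 1360·t ≡ 0 − 303 = -303 (mod 13).
    Reduce coefficients mod 13: 8·t ≡ 9 (mod 13).
    The inverse of 8 mod 13 is 5 (since 8·5 = 40 = 3·13 + 1), so t ≡ 5·9 = 45 ≡ 6 (mod 13).
    Then x = 303 + 1360·6 = 8463, valid modulo lcm(1360, 13) = 17680: x ≡ 8463 (mod 17680).
Verify against each original: 8463 mod 16 = 15, 8463 mod 5 = 3, 8463 mod 17 = 14, 8463 mod 13 = 0.

x ≡ 8463 (mod 17680).


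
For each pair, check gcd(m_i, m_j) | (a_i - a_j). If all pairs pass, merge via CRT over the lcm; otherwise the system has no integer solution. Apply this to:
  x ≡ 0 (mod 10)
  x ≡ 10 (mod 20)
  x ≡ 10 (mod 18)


Moduli 10, 20, 18 are not pairwise coprime, so CRT works modulo lcm(m_i) when all pairwise compatibility conditions hold.
Pairwise compatibility: gcd(m_i, m_j) must divide a_i - a_j for every pair.
Merge one congruence at a time:
  Start: x ≡ 0 (mod 10).
  Combine with x ≡ 10 (mod 20): gcd(10, 20) = 10; 10 - 0 = 10, which IS divisible by 10, so compatible.
    Write x = 0 + 10·t and substitute into x ≡ 10 (mod 20): 10·t ≡ 10 − 0 = 10 (mod 20).
    Divide the congruence (and modulus) by g = 10: 1·t ≡ 1 (mod 2).
    So t ≡ 1 (mod 2).
    Then x = 0 + 10·1 = 10, valid modulo lcm(10, 20) = 20: x ≡ 10 (mod 20).
  Combine with x ≡ 10 (mod 18): gcd(20, 18) = 2; 10 - 10 = 0, which IS divisible by 2, so compatible.
    Write x = 10 + 20·t and substitute into x ≡ 10 (mod 18): 20·t ≡ 10 − 10 = 0 (mod 18).
    Divide the congruence (and modulus) by g = 2: 10·t ≡ 0 (mod 9).
    Reduce coefficients mod 9: 1·t ≡ 0 (mod 9).
    So t ≡ 0 (mod 9).
    Then x = 10 + 20·0 = 10, valid modulo lcm(20, 18) = 180: x ≡ 10 (mod 180).
Verify: 10 mod 10 = 0, 10 mod 20 = 10, 10 mod 18 = 10.

x ≡ 10 (mod 180).


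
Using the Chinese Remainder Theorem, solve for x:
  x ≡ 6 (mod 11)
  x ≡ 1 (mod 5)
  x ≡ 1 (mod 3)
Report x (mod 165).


Moduli 11, 5, 3 are pairwise coprime; by CRT there is a unique solution modulo M = 11 · 5 · 3 = 165.
Solve pairwise, accumulating the modulus:
  Start with x ≡ 6 (mod 11).
  Combine with x ≡ 1 (mod 5): since gcd(11, 5) = 1, we get a unique residue mod 55.
    Write x = 6 + 11·t and substitute into x ≡ 1 (mod 5): 11·t ≡ 1 − 6 = -5 (mod 5).
    Reduce coefficients mod 5: 1·t ≡ 0 (mod 5).
    So t ≡ 0 (mod 5).
    Then x = 6 + 11·0 = 6, valid modulo lcm(11, 5) = 55: x ≡ 6 (mod 55).
  Combine with x ≡ 1 (mod 3): since gcd(55, 3) = 1, we get a unique residue mod 165.
    Write x = 6 + 55·t and substitute into x ≡ 1 (mod 3): 55·t ≡ 1 − 6 = -5 (mod 3).
    Reduce coefficients mod 3: 1·t ≡ 1 (mod 3).
    So t ≡ 1 (mod 3).
    Then x = 6 + 55·1 = 61, valid modulo lcm(55, 3) = 165: x ≡ 61 (mod 165).
Verify: 61 mod 11 = 6 ✓, 61 mod 5 = 1 ✓, 61 mod 3 = 1 ✓.

x ≡ 61 (mod 165).


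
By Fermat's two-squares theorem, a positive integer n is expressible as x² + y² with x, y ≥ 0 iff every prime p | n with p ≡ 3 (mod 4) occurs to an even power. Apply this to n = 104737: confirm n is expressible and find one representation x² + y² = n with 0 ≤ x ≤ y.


Step 1: Factor n = 104737 = 17 · 61 · 101.
Step 2: Check the mod-4 condition on each prime factor: 17 ≡ 1 (mod 4), exponent 1; 61 ≡ 1 (mod 4), exponent 1; 101 ≡ 1 (mod 4), exponent 1.
All primes ≡ 3 (mod 4) appear to even exponent (or don't appear), so by the two-squares theorem n IS expressible as a sum of two squares.
Step 3: Build a representation. Here n = 17 · 61 · 101 is a product of primes ≡ 1 (mod 4). Each prime p ≡ 1 (mod 4) is itself a sum of two squares; find a² by testing p − a² for a perfect square:
  17: 17 − 1² = 16 = 4² ⇒ 17 = 1² + 4².
  61: 61 − 1² = 60, 61 − 2² = 57, 61 − 3² = 52, 61 − 4² = 45, 61 − 5² = 36 = 6² ⇒ 61 = 5² + 6².
  101: 101 − 1² = 100 = 10² ⇒ 101 = 1² + 10².
  Combine using the Brahmagupta–Fibonacci identity (a² + b²)(c² + d²) = (ac − bd)² + (ad + bc)² = (ac + bd)² + (ad − bc)²:
  17 · 61 = 1037: from (1² + 4²)(5² + 6²), take (1·5 − 4·6, 1·6 + 4·5) = (5 − 24, 6 + 20) = (-19, 26); dropping signs (only squares matter) gives (19, 26); check 19² + 26² = 361 + 676 = 1037 ✓.
  1037 · 101 = 104737: from (19² + 26²)(1² + 10²), take (19·1 − 26·10, 19·10 + 26·1) = (19 − 260, 190 + 26) = (-241, 216); dropping signs (only squares matter) gives (241, 216); check 241² + 216² = 58081 + 46656 = 104737 ✓.
Step 4: Order so x ≤ y and verify: 216² + 241² = 46656 + 58081 = 104737 = n. ✓

n = 104737 = 216² + 241² (one valid representation with x ≤ y).


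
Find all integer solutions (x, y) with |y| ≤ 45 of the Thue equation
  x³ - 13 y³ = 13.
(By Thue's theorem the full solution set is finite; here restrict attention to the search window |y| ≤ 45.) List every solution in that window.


The equation is x³ - 13y³ = 13. For fixed y, x³ = 13·y³ + 13, so a solution requires the RHS to be a perfect cube.
Strategy: iterate y from -45 to 45, compute RHS = 13·y³ + 13, and check whether it is a (positive or negative) perfect cube.
Check small values of y:
  y = 0: RHS = 13 is not a perfect cube.
  y = 1: RHS = 26 is not a perfect cube.
  y = -1: RHS = 0 = (0)³ ⇒ x = 0 works.
  y = 2: RHS = 117 is not a perfect cube.
  y = -2: RHS = -91 is not a perfect cube.
  y = 3: RHS = 364 is not a perfect cube.
  y = -3: RHS = -338 is not a perfect cube.
Continuing the search up to |y| = 45 finds no further solutions beyond those listed.
Collected solutions: (0, -1).

Solutions (with |y| ≤ 45): (0, -1).
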